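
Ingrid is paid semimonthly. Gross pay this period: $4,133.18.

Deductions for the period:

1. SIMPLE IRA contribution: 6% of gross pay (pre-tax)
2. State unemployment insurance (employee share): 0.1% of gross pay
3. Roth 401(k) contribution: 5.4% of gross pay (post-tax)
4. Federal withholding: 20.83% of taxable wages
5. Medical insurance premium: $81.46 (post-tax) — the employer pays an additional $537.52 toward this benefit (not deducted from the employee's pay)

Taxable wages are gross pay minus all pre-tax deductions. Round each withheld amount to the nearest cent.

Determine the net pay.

SIMPLE IRA contribution: $4,133.18 × 0.06 = $247.99
Taxable wages = $4,133.18 − $247.99 = $3,885.19
Federal withholding: $3,885.19 × 0.2083 = $809.29
State unemployment insurance (employee share): $4,133.18 × 0.001 = $4.13
Medical insurance premium: $81.46
Roth 401(k) contribution: $4,133.18 × 0.054 = $223.19
(Employer's $537.52 toward medical insurance premium is not withheld from the employee.)
Total deductions = $247.99 + $809.29 + $4.13 + $81.46 + $223.19 = $1,366.06
Net pay = $4,133.18 − $1,366.06 = $2,767.12

$2,767.12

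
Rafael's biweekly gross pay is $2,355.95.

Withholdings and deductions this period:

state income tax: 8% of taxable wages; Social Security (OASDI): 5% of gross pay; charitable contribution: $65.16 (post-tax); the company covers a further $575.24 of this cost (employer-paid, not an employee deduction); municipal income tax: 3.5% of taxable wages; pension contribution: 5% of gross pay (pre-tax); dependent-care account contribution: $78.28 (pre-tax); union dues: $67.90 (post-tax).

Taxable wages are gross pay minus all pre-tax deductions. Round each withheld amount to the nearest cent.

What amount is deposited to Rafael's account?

$1,660.62

Pension contribution: $2,355.95 × 0.05 = $117.80
Dependent-care account contribution: $78.28
Pre-tax total = $117.80 + $78.28 = $196.08
Taxable wages = $2,355.95 − $196.08 = $2,159.87
State income tax: $2,159.87 × 0.08 = $172.79
Municipal income tax: $2,159.87 × 0.035 = $75.60
Social Security (OASDI): $2,355.95 × 0.05 = $117.80
Charitable contribution: $65.16
Union dues: $67.90
(Employer's $575.24 toward charitable contribution is not withheld from the employee.)
Total deductions = $117.80 + $78.28 + $172.79 + $75.60 + $117.80 + $65.16 + $67.90 = $695.33
Net pay = $2,355.95 − $695.33 = $1,660.62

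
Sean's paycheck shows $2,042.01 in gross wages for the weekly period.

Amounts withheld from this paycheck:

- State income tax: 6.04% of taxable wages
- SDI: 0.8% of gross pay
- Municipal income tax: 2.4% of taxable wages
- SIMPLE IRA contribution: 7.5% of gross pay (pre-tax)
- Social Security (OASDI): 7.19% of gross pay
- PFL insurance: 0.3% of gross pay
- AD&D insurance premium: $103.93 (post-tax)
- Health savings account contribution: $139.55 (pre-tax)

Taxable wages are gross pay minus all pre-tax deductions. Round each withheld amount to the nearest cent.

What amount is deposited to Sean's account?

Health savings account contribution: $139.55
SIMPLE IRA contribution: $2,042.01 × 0.075 = $153.15
Pre-tax total = $139.55 + $153.15 = $292.70
Taxable wages = $2,042.01 − $292.70 = $1,749.31
Municipal income tax: $1,749.31 × 0.024 = $41.98
State income tax: $1,749.31 × 0.0604 = $105.66
Social Security (OASDI): $2,042.01 × 0.0719 = $146.82
SDI: $2,042.01 × 0.008 = $16.34
PFL insurance: $2,042.01 × 0.003 = $6.13
AD&D insurance premium: $103.93
Total deductions = $139.55 + $153.15 + $41.98 + $105.66 + $146.82 + $16.34 + $6.13 + $103.93 = $713.56
Net pay = $2,042.01 − $713.56 = $1,328.45

$1,328.45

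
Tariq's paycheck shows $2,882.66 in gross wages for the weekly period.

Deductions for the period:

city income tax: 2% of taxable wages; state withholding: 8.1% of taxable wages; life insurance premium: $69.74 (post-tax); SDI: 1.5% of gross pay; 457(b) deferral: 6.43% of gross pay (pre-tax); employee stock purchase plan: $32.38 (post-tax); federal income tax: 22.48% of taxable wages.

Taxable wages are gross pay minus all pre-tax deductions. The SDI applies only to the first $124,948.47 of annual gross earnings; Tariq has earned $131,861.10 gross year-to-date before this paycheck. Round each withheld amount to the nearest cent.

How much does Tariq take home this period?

457(b) deferral: $2,882.66 × 0.0643 = $185.36
Taxable wages = $2,882.66 − $185.36 = $2,697.30
State withholding: $2,697.30 × 0.081 = $218.48
Federal income tax: $2,697.30 × 0.2248 = $606.35
City income tax: $2,697.30 × 0.02 = $53.95
SDI: annual cap $124,948.47 already reached (YTD $131,861.10), so $0.00
Employee stock purchase plan: $32.38
Life insurance premium: $69.74
Total deductions = $185.36 + $218.48 + $606.35 + $53.95 + $0.00 + $32.38 + $69.74 = $1,166.26
Net pay = $2,882.66 − $1,166.26 = $1,716.40

$1,716.40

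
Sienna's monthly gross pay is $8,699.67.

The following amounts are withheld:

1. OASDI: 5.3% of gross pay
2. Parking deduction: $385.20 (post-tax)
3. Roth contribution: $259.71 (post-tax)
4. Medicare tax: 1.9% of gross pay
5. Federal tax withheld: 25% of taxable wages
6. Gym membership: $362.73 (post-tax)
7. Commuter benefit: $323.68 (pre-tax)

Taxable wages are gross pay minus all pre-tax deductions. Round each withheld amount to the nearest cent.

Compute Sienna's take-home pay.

$4,647.98

Commuter benefit: $323.68
Taxable wages = $8,699.67 − $323.68 = $8,375.99
Federal tax withheld: $8,375.99 × 0.25 = $2,094.00
Medicare tax: $8,699.67 × 0.019 = $165.29
OASDI: $8,699.67 × 0.053 = $461.08
Parking deduction: $385.20
Roth contribution: $259.71
Gym membership: $362.73
Total deductions = $323.68 + $2,094.00 + $165.29 + $461.08 + $385.20 + $259.71 + $362.73 = $4,051.69
Net pay = $8,699.67 − $4,051.69 = $4,647.98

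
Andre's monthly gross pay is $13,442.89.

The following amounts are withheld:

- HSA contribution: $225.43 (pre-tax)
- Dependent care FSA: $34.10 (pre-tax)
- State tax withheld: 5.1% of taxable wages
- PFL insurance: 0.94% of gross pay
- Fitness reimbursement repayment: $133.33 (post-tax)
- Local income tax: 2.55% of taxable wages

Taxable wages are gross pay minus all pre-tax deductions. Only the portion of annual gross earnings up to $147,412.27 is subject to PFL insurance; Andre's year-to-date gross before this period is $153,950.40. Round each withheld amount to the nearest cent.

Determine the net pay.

$12,041.50

Dependent care FSA: $34.10
HSA contribution: $225.43
Pre-tax total = $34.10 + $225.43 = $259.53
Taxable wages = $13,442.89 − $259.53 = $13,183.36
Local income tax: $13,183.36 × 0.0255 = $336.18
State tax withheld: $13,183.36 × 0.051 = $672.35
PFL insurance: annual cap $147,412.27 already reached (YTD $153,950.40), so $0.00
Fitness reimbursement repayment: $133.33
Total deductions = $34.10 + $225.43 + $336.18 + $672.35 + $0.00 + $133.33 = $1,401.39
Net pay = $13,442.89 − $1,401.39 = $12,041.50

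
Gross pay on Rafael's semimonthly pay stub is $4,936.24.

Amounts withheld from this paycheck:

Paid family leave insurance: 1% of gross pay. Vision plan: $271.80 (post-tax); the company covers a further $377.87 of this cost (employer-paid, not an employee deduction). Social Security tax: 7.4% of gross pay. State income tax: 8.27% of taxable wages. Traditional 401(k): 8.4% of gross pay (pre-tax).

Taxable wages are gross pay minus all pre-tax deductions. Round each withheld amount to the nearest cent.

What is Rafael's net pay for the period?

$3,461.22

Traditional 401(k): $4,936.24 × 0.084 = $414.64
Taxable wages = $4,936.24 − $414.64 = $4,521.60
State income tax: $4,521.60 × 0.0827 = $373.94
Paid family leave insurance: $4,936.24 × 0.01 = $49.36
Social Security tax: $4,936.24 × 0.074 = $365.28
Vision plan: $271.80
(Employer's $377.87 toward vision plan is not withheld from the employee.)
Total deductions = $414.64 + $373.94 + $49.36 + $365.28 + $271.80 = $1,475.02
Net pay = $4,936.24 − $1,475.02 = $3,461.22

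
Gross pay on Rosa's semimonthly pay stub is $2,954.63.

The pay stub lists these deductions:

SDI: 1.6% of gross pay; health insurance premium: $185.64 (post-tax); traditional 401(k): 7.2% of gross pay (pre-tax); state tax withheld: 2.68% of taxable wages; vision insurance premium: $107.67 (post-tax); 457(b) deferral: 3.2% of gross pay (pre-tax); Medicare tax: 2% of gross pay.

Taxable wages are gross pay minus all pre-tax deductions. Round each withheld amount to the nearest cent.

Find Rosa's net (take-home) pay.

$2,176.73

Traditional 401(k): $2,954.63 × 0.072 = $212.73
457(b) deferral: $2,954.63 × 0.032 = $94.55
Pre-tax total = $212.73 + $94.55 = $307.28
Taxable wages = $2,954.63 − $307.28 = $2,647.35
State tax withheld: $2,647.35 × 0.0268 = $70.95
Medicare tax: $2,954.63 × 0.02 = $59.09
SDI: $2,954.63 × 0.016 = $47.27
Health insurance premium: $185.64
Vision insurance premium: $107.67
Total deductions = $212.73 + $94.55 + $70.95 + $59.09 + $47.27 + $185.64 + $107.67 = $777.90
Net pay = $2,954.63 − $777.90 = $2,176.73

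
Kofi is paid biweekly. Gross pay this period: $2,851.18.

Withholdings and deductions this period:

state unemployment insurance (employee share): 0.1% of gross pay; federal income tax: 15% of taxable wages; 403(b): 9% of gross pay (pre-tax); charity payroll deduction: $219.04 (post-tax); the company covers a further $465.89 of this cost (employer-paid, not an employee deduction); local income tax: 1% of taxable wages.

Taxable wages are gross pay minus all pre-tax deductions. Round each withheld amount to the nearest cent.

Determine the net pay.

403(b): $2,851.18 × 0.09 = $256.61
Taxable wages = $2,851.18 − $256.61 = $2,594.57
Local income tax: $2,594.57 × 0.01 = $25.95
Federal income tax: $2,594.57 × 0.15 = $389.19
State unemployment insurance (employee share): $2,851.18 × 0.001 = $2.85
Charity payroll deduction: $219.04
(Employer's $465.89 toward charity payroll deduction is not withheld from the employee.)
Total deductions = $256.61 + $25.95 + $389.19 + $2.85 + $219.04 = $893.64
Net pay = $2,851.18 − $893.64 = $1,957.54

$1,957.54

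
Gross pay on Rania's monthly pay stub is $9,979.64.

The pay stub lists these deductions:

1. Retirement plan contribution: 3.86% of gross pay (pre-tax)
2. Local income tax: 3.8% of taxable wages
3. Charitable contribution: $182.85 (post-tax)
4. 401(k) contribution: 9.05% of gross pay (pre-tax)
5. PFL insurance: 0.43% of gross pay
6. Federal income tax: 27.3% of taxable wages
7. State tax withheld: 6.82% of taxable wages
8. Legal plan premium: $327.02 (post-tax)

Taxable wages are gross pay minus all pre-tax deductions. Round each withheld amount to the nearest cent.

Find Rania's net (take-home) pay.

$4,842.76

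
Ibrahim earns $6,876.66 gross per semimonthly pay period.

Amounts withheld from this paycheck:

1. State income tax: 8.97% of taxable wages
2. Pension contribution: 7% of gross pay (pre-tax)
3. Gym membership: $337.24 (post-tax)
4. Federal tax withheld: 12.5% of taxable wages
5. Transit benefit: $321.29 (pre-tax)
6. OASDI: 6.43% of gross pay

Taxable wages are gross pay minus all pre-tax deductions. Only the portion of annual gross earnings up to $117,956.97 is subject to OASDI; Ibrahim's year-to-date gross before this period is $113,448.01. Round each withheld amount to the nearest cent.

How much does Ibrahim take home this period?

Pension contribution: $6,876.66 × 0.07 = $481.37
Transit benefit: $321.29
Pre-tax total = $481.37 + $321.29 = $802.66
Taxable wages = $6,876.66 − $802.66 = $6,074.00
Federal tax withheld: $6,074.00 × 0.125 = $759.25
State income tax: $6,074.00 × 0.0897 = $544.84
OASDI: only $117,956.97 − $113,448.01 = $4,508.96 of this check is subject → $4,508.96 × 0.0643 = $289.93
Gym membership: $337.24
Total deductions = $481.37 + $321.29 + $759.25 + $544.84 + $289.93 + $337.24 = $2,733.92
Net pay = $6,876.66 − $2,733.92 = $4,142.74

$4,142.74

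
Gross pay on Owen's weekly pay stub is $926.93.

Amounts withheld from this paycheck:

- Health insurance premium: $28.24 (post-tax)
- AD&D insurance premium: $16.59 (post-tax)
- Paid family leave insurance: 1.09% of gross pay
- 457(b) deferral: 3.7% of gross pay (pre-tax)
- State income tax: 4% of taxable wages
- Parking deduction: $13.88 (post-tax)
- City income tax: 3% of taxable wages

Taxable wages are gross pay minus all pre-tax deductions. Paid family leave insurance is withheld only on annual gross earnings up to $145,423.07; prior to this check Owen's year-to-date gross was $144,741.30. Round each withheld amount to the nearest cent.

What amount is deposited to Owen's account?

$764.00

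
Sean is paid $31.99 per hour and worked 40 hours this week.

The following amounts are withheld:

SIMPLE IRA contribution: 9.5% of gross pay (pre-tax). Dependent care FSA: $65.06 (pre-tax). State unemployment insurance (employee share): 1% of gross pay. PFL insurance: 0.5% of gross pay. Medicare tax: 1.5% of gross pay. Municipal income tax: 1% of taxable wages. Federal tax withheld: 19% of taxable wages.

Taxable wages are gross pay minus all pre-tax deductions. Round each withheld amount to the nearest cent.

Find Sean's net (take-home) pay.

Gross pay: 40 × $31.99 = $1,279.60
SIMPLE IRA contribution: $1,279.60 × 0.095 = $121.56
Dependent care FSA: $65.06
Pre-tax total = $121.56 + $65.06 = $186.62
Taxable wages = $1,279.60 − $186.62 = $1,092.98
Municipal income tax: $1,092.98 × 0.01 = $10.93
Federal tax withheld: $1,092.98 × 0.19 = $207.67
PFL insurance: $1,279.60 × 0.005 = $6.40
Medicare tax: $1,279.60 × 0.015 = $19.19
State unemployment insurance (employee share): $1,279.60 × 0.01 = $12.80
Total deductions = $121.56 + $65.06 + $10.93 + $207.67 + $6.40 + $19.19 + $12.80 = $443.61
Net pay = $1,279.60 − $443.61 = $835.99

$835.99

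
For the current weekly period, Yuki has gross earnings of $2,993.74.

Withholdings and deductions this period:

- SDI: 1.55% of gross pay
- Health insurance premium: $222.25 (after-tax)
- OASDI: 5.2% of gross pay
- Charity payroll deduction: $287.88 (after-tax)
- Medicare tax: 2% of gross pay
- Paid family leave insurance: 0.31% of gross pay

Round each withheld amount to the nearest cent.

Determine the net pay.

SDI: $2,993.74 × 0.0155 = $46.40
OASDI: $2,993.74 × 0.052 = $155.67
Medicare tax: $2,993.74 × 0.02 = $59.87
Paid family leave insurance: $2,993.74 × 0.0031 = $9.28
Health insurance premium: $222.25
Charity payroll deduction: $287.88
Total deductions = $46.40 + $155.67 + $59.87 + $9.28 + $222.25 + $287.88 = $781.35
Net pay = $2,993.74 − $781.35 = $2,212.39

$2,212.39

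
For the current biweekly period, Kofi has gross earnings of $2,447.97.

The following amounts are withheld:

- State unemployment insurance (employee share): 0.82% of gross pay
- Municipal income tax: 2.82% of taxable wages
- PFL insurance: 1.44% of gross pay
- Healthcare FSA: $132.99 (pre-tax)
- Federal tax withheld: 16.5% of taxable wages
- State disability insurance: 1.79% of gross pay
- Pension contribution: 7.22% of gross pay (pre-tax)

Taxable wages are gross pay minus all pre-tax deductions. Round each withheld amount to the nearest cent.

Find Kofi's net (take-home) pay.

Pension contribution: $2,447.97 × 0.0722 = $176.74
Healthcare FSA: $132.99
Pre-tax total = $176.74 + $132.99 = $309.73
Taxable wages = $2,447.97 − $309.73 = $2,138.24
Municipal income tax: $2,138.24 × 0.0282 = $60.30
Federal tax withheld: $2,138.24 × 0.165 = $352.81
State unemployment insurance (employee share): $2,447.97 × 0.0082 = $20.07
PFL insurance: $2,447.97 × 0.0144 = $35.25
State disability insurance: $2,447.97 × 0.0179 = $43.82
Total deductions = $176.74 + $132.99 + $60.30 + $352.81 + $20.07 + $35.25 + $43.82 = $821.98
Net pay = $2,447.97 − $821.98 = $1,625.99

$1,625.99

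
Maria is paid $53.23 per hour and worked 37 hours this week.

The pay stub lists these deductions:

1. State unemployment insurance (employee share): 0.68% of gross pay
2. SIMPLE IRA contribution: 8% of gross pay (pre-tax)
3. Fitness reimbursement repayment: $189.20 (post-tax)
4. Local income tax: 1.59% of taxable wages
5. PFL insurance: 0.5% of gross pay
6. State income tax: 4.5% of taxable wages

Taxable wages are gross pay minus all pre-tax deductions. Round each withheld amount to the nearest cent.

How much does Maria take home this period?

$1489.16

Gross pay: 37 × $53.23 = $1969.51
SIMPLE IRA contribution: $1969.51 × 0.08 = $157.56
Taxable wages = $1969.51 − $157.56 = $1811.95
State income tax: $1811.95 × 0.045 = $81.54
Local income tax: $1811.95 × 0.0159 = $28.81
PFL insurance: $1969.51 × 0.005 = $9.85
State unemployment insurance (employee share): $1969.51 × 0.0068 = $13.39
Fitness reimbursement repayment: $189.20
Total deductions = $157.56 + $81.54 + $28.81 + $9.85 + $13.39 + $189.20 = $480.35
Net pay = $1969.51 − $480.35 = $1489.16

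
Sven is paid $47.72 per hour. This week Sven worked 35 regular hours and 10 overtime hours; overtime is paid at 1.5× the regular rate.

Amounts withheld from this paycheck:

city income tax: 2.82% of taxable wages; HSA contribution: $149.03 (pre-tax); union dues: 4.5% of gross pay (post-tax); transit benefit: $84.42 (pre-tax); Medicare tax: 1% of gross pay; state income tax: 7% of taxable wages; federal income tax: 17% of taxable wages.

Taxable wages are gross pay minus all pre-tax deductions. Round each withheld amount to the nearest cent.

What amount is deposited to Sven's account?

$1,444.01

Regular pay: 35 × $47.72 = $1,670.20
Overtime pay: 10 × $47.72 × 1.5 = $715.80
Gross pay = $1,670.20 + $715.80 = $2,386.00
HSA contribution: $149.03
Transit benefit: $84.42
Pre-tax total = $149.03 + $84.42 = $233.45
Taxable wages = $2,386.00 − $233.45 = $2,152.55
State income tax: $2,152.55 × 0.07 = $150.68
Federal income tax: $2,152.55 × 0.17 = $365.93
City income tax: $2,152.55 × 0.0282 = $60.70
Medicare tax: $2,386.00 × 0.01 = $23.86
Union dues: $2,386.00 × 0.045 = $107.37
Total deductions = $149.03 + $84.42 + $150.68 + $365.93 + $60.70 + $23.86 + $107.37 = $941.99
Net pay = $2,386.00 − $941.99 = $1,444.01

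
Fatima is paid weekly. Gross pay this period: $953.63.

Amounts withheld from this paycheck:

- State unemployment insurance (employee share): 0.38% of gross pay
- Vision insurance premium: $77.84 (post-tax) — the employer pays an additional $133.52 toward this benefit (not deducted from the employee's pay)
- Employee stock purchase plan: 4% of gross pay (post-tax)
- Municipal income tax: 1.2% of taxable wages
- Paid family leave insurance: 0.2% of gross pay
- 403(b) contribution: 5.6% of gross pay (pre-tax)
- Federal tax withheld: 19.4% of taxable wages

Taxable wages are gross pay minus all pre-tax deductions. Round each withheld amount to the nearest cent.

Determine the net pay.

$593.27

403(b) contribution: $953.63 × 0.056 = $53.40
Taxable wages = $953.63 − $53.40 = $900.23
Federal tax withheld: $900.23 × 0.194 = $174.64
Municipal income tax: $900.23 × 0.012 = $10.80
Paid family leave insurance: $953.63 × 0.002 = $1.91
State unemployment insurance (employee share): $953.63 × 0.0038 = $3.62
Employee stock purchase plan: $953.63 × 0.04 = $38.15
Vision insurance premium: $77.84
(Employer's $133.52 toward vision insurance premium is not withheld from the employee.)
Total deductions = $53.40 + $174.64 + $10.80 + $1.91 + $3.62 + $38.15 + $77.84 = $360.36
Net pay = $953.63 − $360.36 = $593.27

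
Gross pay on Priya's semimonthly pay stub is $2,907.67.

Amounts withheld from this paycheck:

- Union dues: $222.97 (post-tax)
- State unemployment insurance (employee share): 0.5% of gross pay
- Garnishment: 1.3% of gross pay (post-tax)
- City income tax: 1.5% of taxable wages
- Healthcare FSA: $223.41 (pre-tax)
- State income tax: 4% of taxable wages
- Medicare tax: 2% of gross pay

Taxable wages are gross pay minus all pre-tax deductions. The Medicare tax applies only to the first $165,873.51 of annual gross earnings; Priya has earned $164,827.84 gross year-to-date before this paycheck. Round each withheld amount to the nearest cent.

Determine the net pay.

Healthcare FSA: $223.41
Taxable wages = $2,907.67 − $223.41 = $2,684.26
City income tax: $2,684.26 × 0.015 = $40.26
State income tax: $2,684.26 × 0.04 = $107.37
Medicare tax: only $165,873.51 − $164,827.84 = $1,045.67 of this check is subject → $1,045.67 × 0.02 = $20.91
State unemployment insurance (employee share): $2,907.67 × 0.005 = $14.54
Garnishment: $2,907.67 × 0.013 = $37.80
Union dues: $222.97
Total deductions = $223.41 + $40.26 + $107.37 + $20.91 + $14.54 + $37.80 + $222.97 = $667.26
Net pay = $2,907.67 − $667.26 = $2,240.41

$2,240.41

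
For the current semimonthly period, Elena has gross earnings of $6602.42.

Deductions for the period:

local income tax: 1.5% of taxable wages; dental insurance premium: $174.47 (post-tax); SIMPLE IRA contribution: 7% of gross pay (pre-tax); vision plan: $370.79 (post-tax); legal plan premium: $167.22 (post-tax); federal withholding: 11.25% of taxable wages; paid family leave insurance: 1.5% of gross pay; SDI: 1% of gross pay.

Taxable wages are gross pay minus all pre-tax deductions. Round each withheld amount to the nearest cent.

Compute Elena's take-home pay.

SIMPLE IRA contribution: $6602.42 × 0.07 = $462.17
Taxable wages = $6602.42 − $462.17 = $6140.25
Federal withholding: $6140.25 × 0.1125 = $690.78
Local income tax: $6140.25 × 0.015 = $92.10
SDI: $6602.42 × 0.01 = $66.02
Paid family leave insurance: $6602.42 × 0.015 = $99.04
Dental insurance premium: $174.47
Legal plan premium: $167.22
Vision plan: $370.79
Total deductions = $462.17 + $690.78 + $92.10 + $66.02 + $99.04 + $174.47 + $167.22 + $370.79 = $2122.59
Net pay = $6602.42 − $2122.59 = $4479.83

$4479.83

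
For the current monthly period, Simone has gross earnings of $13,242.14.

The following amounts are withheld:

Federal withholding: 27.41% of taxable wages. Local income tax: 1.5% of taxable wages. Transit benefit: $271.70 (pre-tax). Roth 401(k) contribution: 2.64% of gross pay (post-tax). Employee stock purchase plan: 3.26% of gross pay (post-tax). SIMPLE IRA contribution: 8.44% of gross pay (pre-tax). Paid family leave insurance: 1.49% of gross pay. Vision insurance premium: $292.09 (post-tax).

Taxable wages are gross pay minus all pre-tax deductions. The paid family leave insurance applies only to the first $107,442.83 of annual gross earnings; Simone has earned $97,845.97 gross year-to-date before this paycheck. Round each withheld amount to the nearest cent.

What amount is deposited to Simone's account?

$7,209.80

Transit benefit: $271.70
SIMPLE IRA contribution: $13,242.14 × 0.0844 = $1,117.64
Pre-tax total = $271.70 + $1,117.64 = $1,389.34
Taxable wages = $13,242.14 − $1,389.34 = $11,852.80
Federal withholding: $11,852.80 × 0.2741 = $3,248.85
Local income tax: $11,852.80 × 0.015 = $177.79
Paid family leave insurance: only $107,442.83 − $97,845.97 = $9,596.86 of this check is subject → $9,596.86 × 0.0149 = $142.99
Vision insurance premium: $292.09
Roth 401(k) contribution: $13,242.14 × 0.0264 = $349.59
Employee stock purchase plan: $13,242.14 × 0.0326 = $431.69
Total deductions = $271.70 + $1,117.64 + $3,248.85 + $177.79 + $142.99 + $292.09 + $349.59 + $431.69 = $6,032.34
Net pay = $13,242.14 − $6,032.34 = $7,209.80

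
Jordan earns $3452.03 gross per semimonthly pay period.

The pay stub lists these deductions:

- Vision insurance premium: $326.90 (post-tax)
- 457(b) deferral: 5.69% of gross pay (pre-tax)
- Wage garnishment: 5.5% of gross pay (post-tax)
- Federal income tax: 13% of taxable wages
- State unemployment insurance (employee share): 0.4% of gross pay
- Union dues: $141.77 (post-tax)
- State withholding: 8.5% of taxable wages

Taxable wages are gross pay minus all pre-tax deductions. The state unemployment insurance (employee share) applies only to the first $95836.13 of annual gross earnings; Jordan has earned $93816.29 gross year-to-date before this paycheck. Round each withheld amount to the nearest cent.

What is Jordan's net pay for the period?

$1889.04

457(b) deferral: $3452.03 × 0.0569 = $196.42
Taxable wages = $3452.03 − $196.42 = $3255.61
State withholding: $3255.61 × 0.085 = $276.73
Federal income tax: $3255.61 × 0.13 = $423.23
State unemployment insurance (employee share): only $95836.13 − $93816.29 = $2019.84 of this check is subject → $2019.84 × 0.004 = $8.08
Vision insurance premium: $326.90
Union dues: $141.77
Wage garnishment: $3452.03 × 0.055 = $189.86
Total deductions = $196.42 + $276.73 + $423.23 + $8.08 + $326.90 + $141.77 + $189.86 = $1562.99
Net pay = $3452.03 − $1562.99 = $1889.04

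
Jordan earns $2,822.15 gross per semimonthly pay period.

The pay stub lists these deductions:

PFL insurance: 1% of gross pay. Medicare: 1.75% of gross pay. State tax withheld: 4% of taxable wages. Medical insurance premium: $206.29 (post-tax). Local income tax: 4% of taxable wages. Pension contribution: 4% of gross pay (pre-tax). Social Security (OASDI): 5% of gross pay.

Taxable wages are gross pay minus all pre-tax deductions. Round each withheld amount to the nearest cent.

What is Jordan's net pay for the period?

$2,067.51

Pension contribution: $2,822.15 × 0.04 = $112.89
Taxable wages = $2,822.15 − $112.89 = $2,709.26
Local income tax: $2,709.26 × 0.04 = $108.37
State tax withheld: $2,709.26 × 0.04 = $108.37
Medicare: $2,822.15 × 0.0175 = $49.39
Social Security (OASDI): $2,822.15 × 0.05 = $141.11
PFL insurance: $2,822.15 × 0.01 = $28.22
Medical insurance premium: $206.29
Total deductions = $112.89 + $108.37 + $108.37 + $49.39 + $141.11 + $28.22 + $206.29 = $754.64
Net pay = $2,822.15 − $754.64 = $2,067.51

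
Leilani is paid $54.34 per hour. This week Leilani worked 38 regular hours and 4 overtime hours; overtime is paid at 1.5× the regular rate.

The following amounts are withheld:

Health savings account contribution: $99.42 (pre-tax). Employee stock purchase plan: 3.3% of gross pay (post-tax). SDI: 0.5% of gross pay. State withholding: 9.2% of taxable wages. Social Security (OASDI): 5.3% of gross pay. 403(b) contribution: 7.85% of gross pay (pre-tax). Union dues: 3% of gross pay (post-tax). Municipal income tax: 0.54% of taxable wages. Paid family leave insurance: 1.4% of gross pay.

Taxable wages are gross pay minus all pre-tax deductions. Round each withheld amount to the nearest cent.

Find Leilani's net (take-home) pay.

$1,576.17

Regular pay: 38 × $54.34 = $2,064.92
Overtime pay: 4 × $54.34 × 1.5 = $326.04
Gross pay = $2,064.92 + $326.04 = $2,390.96
403(b) contribution: $2,390.96 × 0.0785 = $187.69
Health savings account contribution: $99.42
Pre-tax total = $187.69 + $99.42 = $287.11
Taxable wages = $2,390.96 − $287.11 = $2,103.85
State withholding: $2,103.85 × 0.092 = $193.55
Municipal income tax: $2,103.85 × 0.0054 = $11.36
Social Security (OASDI): $2,390.96 × 0.053 = $126.72
Paid family leave insurance: $2,390.96 × 0.014 = $33.47
SDI: $2,390.96 × 0.005 = $11.95
Employee stock purchase plan: $2,390.96 × 0.033 = $78.90
Union dues: $2,390.96 × 0.03 = $71.73
Total deductions = $187.69 + $99.42 + $193.55 + $11.36 + $126.72 + $33.47 + $11.95 + $78.90 + $71.73 = $814.79
Net pay = $2,390.96 − $814.79 = $1,576.17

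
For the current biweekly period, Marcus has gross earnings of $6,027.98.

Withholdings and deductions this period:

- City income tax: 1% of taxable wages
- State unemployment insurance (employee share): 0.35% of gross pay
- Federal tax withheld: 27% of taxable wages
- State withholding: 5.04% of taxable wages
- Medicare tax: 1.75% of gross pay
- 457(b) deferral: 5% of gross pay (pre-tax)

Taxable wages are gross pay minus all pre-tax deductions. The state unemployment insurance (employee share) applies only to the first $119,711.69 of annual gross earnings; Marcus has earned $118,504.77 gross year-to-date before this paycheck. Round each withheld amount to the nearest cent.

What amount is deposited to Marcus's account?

$3,724.80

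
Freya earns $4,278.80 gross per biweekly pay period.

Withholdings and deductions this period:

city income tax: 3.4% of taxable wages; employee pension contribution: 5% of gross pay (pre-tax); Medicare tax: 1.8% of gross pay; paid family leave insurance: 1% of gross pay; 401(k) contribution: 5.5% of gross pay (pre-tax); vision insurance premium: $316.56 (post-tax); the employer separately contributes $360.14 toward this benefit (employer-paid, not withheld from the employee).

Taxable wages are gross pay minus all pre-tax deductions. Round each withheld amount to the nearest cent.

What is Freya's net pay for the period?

401(k) contribution: $4,278.80 × 0.055 = $235.33
Employee pension contribution: $4,278.80 × 0.05 = $213.94
Pre-tax total = $235.33 + $213.94 = $449.27
Taxable wages = $4,278.80 − $449.27 = $3,829.53
City income tax: $3,829.53 × 0.034 = $130.20
Paid family leave insurance: $4,278.80 × 0.01 = $42.79
Medicare tax: $4,278.80 × 0.018 = $77.02
Vision insurance premium: $316.56
(Employer's $360.14 toward vision insurance premium is not withheld from the employee.)
Total deductions = $235.33 + $213.94 + $130.20 + $42.79 + $77.02 + $316.56 = $1,015.84
Net pay = $4,278.80 − $1,015.84 = $3,262.96

$3,262.96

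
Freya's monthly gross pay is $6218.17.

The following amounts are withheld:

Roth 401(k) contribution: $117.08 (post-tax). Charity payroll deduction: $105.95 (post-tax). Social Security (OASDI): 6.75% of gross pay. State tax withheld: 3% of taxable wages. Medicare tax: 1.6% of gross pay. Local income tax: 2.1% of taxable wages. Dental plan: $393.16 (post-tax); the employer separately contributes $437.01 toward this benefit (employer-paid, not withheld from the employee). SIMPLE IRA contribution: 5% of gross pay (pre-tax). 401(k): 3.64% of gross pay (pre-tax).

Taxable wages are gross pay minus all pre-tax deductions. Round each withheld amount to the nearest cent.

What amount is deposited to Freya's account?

$4255.78

SIMPLE IRA contribution: $6218.17 × 0.05 = $310.91
401(k): $6218.17 × 0.0364 = $226.34
Pre-tax total = $310.91 + $226.34 = $537.25
Taxable wages = $6218.17 − $537.25 = $5680.92
Local income tax: $5680.92 × 0.021 = $119.30
State tax withheld: $5680.92 × 0.03 = $170.43
Medicare tax: $6218.17 × 0.016 = $99.49
Social Security (OASDI): $6218.17 × 0.0675 = $419.73
Dental plan: $393.16
Roth 401(k) contribution: $117.08
Charity payroll deduction: $105.95
(Employer's $437.01 toward dental plan is not withheld from the employee.)
Total deductions = $310.91 + $226.34 + $119.30 + $170.43 + $99.49 + $419.73 + $393.16 + $117.08 + $105.95 = $1962.39
Net pay = $6218.17 − $1962.39 = $4255.78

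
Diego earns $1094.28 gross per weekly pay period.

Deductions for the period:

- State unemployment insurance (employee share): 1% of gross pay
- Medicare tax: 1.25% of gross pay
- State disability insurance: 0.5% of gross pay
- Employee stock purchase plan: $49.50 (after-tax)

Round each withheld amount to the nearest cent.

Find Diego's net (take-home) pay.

Medicare tax: $1094.28 × 0.0125 = $13.68
State unemployment insurance (employee share): $1094.28 × 0.01 = $10.94
State disability insurance: $1094.28 × 0.005 = $5.47
Employee stock purchase plan: $49.50
Total deductions = $13.68 + $10.94 + $5.47 + $49.50 = $79.59
Net pay = $1094.28 − $79.59 = $1014.69

$1014.69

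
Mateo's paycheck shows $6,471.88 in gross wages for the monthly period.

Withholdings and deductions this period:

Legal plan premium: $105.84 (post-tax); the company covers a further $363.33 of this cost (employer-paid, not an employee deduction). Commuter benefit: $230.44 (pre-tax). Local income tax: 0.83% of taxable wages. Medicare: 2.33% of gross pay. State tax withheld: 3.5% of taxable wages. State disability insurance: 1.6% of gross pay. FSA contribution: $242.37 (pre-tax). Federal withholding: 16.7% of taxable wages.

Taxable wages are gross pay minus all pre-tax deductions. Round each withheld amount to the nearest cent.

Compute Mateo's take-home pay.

$4,377.29

FSA contribution: $242.37
Commuter benefit: $230.44
Pre-tax total = $242.37 + $230.44 = $472.81
Taxable wages = $6,471.88 − $472.81 = $5,999.07
Local income tax: $5,999.07 × 0.0083 = $49.79
State tax withheld: $5,999.07 × 0.035 = $209.97
Federal withholding: $5,999.07 × 0.167 = $1,001.84
Medicare: $6,471.88 × 0.0233 = $150.79
State disability insurance: $6,471.88 × 0.016 = $103.55
Legal plan premium: $105.84
(Employer's $363.33 toward legal plan premium is not withheld from the employee.)
Total deductions = $242.37 + $230.44 + $49.79 + $209.97 + $1,001.84 + $150.79 + $103.55 + $105.84 = $2,094.59
Net pay = $6,471.88 − $2,094.59 = $4,377.29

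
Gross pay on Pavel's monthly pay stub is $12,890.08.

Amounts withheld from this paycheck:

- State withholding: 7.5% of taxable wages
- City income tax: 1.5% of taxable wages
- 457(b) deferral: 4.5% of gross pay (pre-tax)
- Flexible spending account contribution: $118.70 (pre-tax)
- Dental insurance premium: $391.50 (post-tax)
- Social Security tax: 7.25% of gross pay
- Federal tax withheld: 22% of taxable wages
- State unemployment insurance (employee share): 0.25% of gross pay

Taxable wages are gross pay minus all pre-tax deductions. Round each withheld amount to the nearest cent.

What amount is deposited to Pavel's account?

Flexible spending account contribution: $118.70
457(b) deferral: $12,890.08 × 0.045 = $580.05
Pre-tax total = $118.70 + $580.05 = $698.75
Taxable wages = $12,890.08 − $698.75 = $12,191.33
Federal tax withheld: $12,191.33 × 0.22 = $2,682.09
State withholding: $12,191.33 × 0.075 = $914.35
City income tax: $12,191.33 × 0.015 = $182.87
State unemployment insurance (employee share): $12,890.08 × 0.0025 = $32.23
Social Security tax: $12,890.08 × 0.0725 = $934.53
Dental insurance premium: $391.50
Total deductions = $118.70 + $580.05 + $2,682.09 + $914.35 + $182.87 + $32.23 + $934.53 + $391.50 = $5,836.32
Net pay = $12,890.08 − $5,836.32 = $7,053.76

$7,053.76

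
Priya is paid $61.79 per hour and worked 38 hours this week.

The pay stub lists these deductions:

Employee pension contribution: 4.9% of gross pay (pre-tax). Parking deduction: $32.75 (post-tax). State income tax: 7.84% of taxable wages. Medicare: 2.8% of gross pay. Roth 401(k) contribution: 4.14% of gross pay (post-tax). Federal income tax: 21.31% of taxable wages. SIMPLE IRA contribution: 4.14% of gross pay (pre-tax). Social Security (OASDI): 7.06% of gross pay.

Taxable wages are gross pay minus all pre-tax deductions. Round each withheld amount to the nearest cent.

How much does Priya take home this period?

Gross pay: 38 × $61.79 = $2,348.02
SIMPLE IRA contribution: $2,348.02 × 0.0414 = $97.21
Employee pension contribution: $2,348.02 × 0.049 = $115.05
Pre-tax total = $97.21 + $115.05 = $212.26
Taxable wages = $2,348.02 − $212.26 = $2,135.76
State income tax: $2,135.76 × 0.0784 = $167.44
Federal income tax: $2,135.76 × 0.2131 = $455.13
Medicare: $2,348.02 × 0.028 = $65.74
Social Security (OASDI): $2,348.02 × 0.0706 = $165.77
Parking deduction: $32.75
Roth 401(k) contribution: $2,348.02 × 0.0414 = $97.21
Total deductions = $97.21 + $115.05 + $167.44 + $455.13 + $65.74 + $165.77 + $32.75 + $97.21 = $1,196.30
Net pay = $2,348.02 − $1,196.30 = $1,151.72

$1,151.72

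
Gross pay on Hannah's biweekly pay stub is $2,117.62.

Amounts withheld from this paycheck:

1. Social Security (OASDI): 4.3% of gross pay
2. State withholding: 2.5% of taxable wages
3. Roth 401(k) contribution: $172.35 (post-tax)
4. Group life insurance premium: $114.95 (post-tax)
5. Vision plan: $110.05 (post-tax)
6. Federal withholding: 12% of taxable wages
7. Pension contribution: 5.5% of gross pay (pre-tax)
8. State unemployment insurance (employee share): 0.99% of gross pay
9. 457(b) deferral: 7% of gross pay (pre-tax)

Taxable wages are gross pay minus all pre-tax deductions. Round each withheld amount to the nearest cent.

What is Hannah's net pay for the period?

$1,074.88

Pension contribution: $2,117.62 × 0.055 = $116.47
457(b) deferral: $2,117.62 × 0.07 = $148.23
Pre-tax total = $116.47 + $148.23 = $264.70
Taxable wages = $2,117.62 − $264.70 = $1,852.92
State withholding: $1,852.92 × 0.025 = $46.32
Federal withholding: $1,852.92 × 0.12 = $222.35
State unemployment insurance (employee share): $2,117.62 × 0.0099 = $20.96
Social Security (OASDI): $2,117.62 × 0.043 = $91.06
Group life insurance premium: $114.95
Vision plan: $110.05
Roth 401(k) contribution: $172.35
Total deductions = $116.47 + $148.23 + $46.32 + $222.35 + $20.96 + $91.06 + $114.95 + $110.05 + $172.35 = $1,042.74
Net pay = $2,117.62 − $1,042.74 = $1,074.88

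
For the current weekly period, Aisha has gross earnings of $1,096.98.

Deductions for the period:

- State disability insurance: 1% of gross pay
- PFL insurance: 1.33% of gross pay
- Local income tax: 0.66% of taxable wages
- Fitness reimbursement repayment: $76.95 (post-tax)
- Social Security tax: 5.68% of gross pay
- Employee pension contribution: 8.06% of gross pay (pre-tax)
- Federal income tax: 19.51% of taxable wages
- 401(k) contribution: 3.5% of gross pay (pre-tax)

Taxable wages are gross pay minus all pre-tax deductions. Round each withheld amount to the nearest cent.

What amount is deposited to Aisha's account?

$609.67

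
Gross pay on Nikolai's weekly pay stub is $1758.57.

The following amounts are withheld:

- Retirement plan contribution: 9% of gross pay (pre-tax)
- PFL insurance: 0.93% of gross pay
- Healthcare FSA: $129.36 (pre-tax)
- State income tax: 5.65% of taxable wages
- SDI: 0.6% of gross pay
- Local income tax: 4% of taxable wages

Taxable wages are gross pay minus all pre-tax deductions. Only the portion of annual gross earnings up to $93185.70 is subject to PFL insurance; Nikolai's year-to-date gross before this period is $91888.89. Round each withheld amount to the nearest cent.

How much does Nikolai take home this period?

Healthcare FSA: $129.36
Retirement plan contribution: $1758.57 × 0.09 = $158.27
Pre-tax total = $129.36 + $158.27 = $287.63
Taxable wages = $1758.57 − $287.63 = $1470.94
Local income tax: $1470.94 × 0.04 = $58.84
State income tax: $1470.94 × 0.0565 = $83.11
SDI: $1758.57 × 0.006 = $10.55
PFL insurance: only $93185.70 − $91888.89 = $1296.81 of this check is subject → $1296.81 × 0.0093 = $12.06
Total deductions = $129.36 + $158.27 + $58.84 + $83.11 + $10.55 + $12.06 = $452.19
Net pay = $1758.57 − $452.19 = $1306.38

$1306.38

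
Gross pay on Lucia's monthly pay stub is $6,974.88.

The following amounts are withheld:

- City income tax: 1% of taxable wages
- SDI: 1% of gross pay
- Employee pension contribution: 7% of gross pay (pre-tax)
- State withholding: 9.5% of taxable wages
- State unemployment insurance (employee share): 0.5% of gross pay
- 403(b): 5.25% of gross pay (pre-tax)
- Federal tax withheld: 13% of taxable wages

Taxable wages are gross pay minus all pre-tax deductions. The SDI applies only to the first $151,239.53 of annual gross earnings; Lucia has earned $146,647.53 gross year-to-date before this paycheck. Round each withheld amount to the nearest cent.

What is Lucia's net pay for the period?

Employee pension contribution: $6,974.88 × 0.07 = $488.24
403(b): $6,974.88 × 0.0525 = $366.18
Pre-tax total = $488.24 + $366.18 = $854.42
Taxable wages = $6,974.88 − $854.42 = $6,120.46
State withholding: $6,120.46 × 0.095 = $581.44
Federal tax withheld: $6,120.46 × 0.13 = $795.66
City income tax: $6,120.46 × 0.01 = $61.20
SDI: only $151,239.53 − $146,647.53 = $4,592.00 of this check is subject → $4,592.00 × 0.01 = $45.92
State unemployment insurance (employee share): $6,974.88 × 0.005 = $34.87
Total deductions = $488.24 + $366.18 + $581.44 + $795.66 + $61.20 + $45.92 + $34.87 = $2,373.51
Net pay = $6,974.88 − $2,373.51 = $4,601.37

$4,601.37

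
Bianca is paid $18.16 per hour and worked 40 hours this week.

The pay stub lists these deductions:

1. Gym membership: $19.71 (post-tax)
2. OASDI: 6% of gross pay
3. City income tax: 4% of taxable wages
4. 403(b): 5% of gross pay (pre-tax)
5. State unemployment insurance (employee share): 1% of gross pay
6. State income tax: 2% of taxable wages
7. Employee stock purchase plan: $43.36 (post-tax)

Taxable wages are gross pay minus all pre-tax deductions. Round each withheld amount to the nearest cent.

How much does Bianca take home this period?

$534.77

Gross pay: 40 × $18.16 = $726.40
403(b): $726.40 × 0.05 = $36.32
Taxable wages = $726.40 − $36.32 = $690.08
State income tax: $690.08 × 0.02 = $13.80
City income tax: $690.08 × 0.04 = $27.60
OASDI: $726.40 × 0.06 = $43.58
State unemployment insurance (employee share): $726.40 × 0.01 = $7.26
Employee stock purchase plan: $43.36
Gym membership: $19.71
Total deductions = $36.32 + $13.80 + $27.60 + $43.58 + $7.26 + $43.36 + $19.71 = $191.63
Net pay = $726.40 − $191.63 = $534.77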